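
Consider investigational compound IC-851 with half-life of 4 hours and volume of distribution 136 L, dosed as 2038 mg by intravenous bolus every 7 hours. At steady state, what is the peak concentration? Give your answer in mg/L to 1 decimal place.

21.3 mg/L

Over one 7-h interval, 7/4 ≈ 1.75 half-lives elapse, leaving f ≈ 0.2973 of each dose.
At steady state, accumulation factor R = 1/(1 − e^(−kτ)) ≈ 1.4231.
Each bolus raises the concentration by D/Vd = 2038/136 ≈ 14.985 mg/L.
Steady-state peak Cmax,ss = C₀·R ≈ 14.985 × 1.4231 ≈ 21.325 mg/L.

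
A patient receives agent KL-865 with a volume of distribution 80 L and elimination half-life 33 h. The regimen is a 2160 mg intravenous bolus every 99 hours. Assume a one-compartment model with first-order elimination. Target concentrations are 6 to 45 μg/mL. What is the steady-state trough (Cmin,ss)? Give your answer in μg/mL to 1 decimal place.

τ = 99 h = 3 half-lives, so f = (1/2)^3 = 0.125.
At steady state, R = 1/(1 − 0.125) = 8/7.
Single-dose peak C₀ = D/Vd = 2160/80 = 27 μg/mL.
Steady-state peak Cmax,ss = C₀·R = 27 × 8/7 ≈ 30.857 μg/mL.
Steady-state trough Cmin,ss = Cmax,ss·f ≈ 30.857 × 0.125 ≈ 3.857 μg/mL.
Trough 3.9 μg/mL vs MEC 6 μg/mL: subtherapeutic.

3.9 μg/mL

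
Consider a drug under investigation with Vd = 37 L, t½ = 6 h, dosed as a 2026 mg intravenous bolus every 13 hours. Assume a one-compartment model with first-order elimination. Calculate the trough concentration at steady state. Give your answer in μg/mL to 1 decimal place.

k = ln2/t½ = ln2/6 ≈ 0.115525 h⁻¹; fraction remaining f = e^(−kτ) = e^(−0.115525×13) ≈ 0.2227.
At steady state, accumulation factor R = 1/(1 − e^(−kτ)) ≈ 1.2865.
Single-dose peak C₀ = D/Vd = 2026/37 ≈ 54.757 μg/mL.
Cmax,ss = C₀/(1 − f) ≈ 54.757/0.7773 ≈ 70.445 μg/mL.
Steady-state trough Cmin,ss = Cmax,ss·f ≈ 70.445 × 0.2227 ≈ 15.688 μg/mL.

15.7 μg/mL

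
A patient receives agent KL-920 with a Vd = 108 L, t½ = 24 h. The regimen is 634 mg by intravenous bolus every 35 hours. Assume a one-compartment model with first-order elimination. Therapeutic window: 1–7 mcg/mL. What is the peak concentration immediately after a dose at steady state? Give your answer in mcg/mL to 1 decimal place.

τ/t½ = 35/24 ≈ 1.4583, so fraction remaining f = (1/2)^(35/24) ≈ 0.3639.
Accumulation ratio R = 1/(1 − f) ≈ 1/0.6361 ≈ 1.5721.
Single-dose peak C₀ = D/Vd = 634/108 ≈ 5.870 mcg/mL.
Cmax,ss = C₀/(1 − f) ≈ 5.870/0.6361 ≈ 9.228 mcg/mL.
Peak 9.2 mcg/mL vs MTC 7 mcg/mL: exceeds toxic threshold.

9.2 mcg/mL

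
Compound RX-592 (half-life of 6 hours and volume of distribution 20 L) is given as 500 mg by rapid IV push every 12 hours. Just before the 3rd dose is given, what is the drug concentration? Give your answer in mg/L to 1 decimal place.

7.8 mg/L

f = (1/2)^(τ/t½) = (1/2)^(12/6) ≈ 0.2500.
C₀ = D/Vd = 500/20 ≈ 25.000 mg/L.
Before the 3rd dose, 2 doses have been given. Superposition: Cmin = C₀·(f + f²).
≈ 25.000 × (0.2500 + 0.0625) ≈ 25.000 × 0.3125 ≈ 7.812 mg/L.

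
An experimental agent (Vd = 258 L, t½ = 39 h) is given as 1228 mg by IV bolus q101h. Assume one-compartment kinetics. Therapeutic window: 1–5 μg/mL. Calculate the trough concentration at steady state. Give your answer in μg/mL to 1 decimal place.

0.9 μg/mL

k = ln2/t½ = ln2/39 ≈ 0.017773 h⁻¹; fraction remaining f = e^(−kτ) = e^(−0.017773×101) ≈ 0.1661.
Accumulation ratio R = 1/(1 − f) ≈ 1/0.8339 ≈ 1.1992.
Each bolus raises the concentration by D/Vd = 1228/258 ≈ 4.760 μg/mL.
Steady-state peak Cmax,ss = C₀·R ≈ 4.760 × 1.1992 ≈ 5.708 μg/mL.
One interval later, Cmin,ss = Cmax,ss·e^(−kτ) ≈ 5.708 × 0.1661 ≈ 0.948 μg/mL.
Trough 0.9 μg/mL vs MEC 1 μg/mL: subtherapeutic.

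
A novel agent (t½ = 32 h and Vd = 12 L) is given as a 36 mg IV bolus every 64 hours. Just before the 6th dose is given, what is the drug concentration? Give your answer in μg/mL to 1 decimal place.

f = (1/2)^(τ/t½) = (1/2)^(64/32) ≈ 0.2500.
C₀ = D/Vd = 36/12 ≈ 3.000 μg/mL.
Before the 6th dose, 5 doses have been given. Superposition: Cmin = C₀·(f + f² + … + f^5).
≈ 3.000 × (0.2500 + 0.0625 + 0.0156 + 0.0039 + 0.0010) ≈ 3.000 × 0.3330 ≈ 0.999 μg/mL.

1.0 μg/mL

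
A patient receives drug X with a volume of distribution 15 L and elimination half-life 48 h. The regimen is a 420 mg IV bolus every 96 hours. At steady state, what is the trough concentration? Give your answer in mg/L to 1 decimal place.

τ = 96 h = 2 half-lives, so f = (1/2)^2 = 0.25.
At steady state, R = 1/(1 − 0.25) = 4/3.
Single-dose peak C₀ = D/Vd = 420/15 = 28 mg/L.
Steady-state peak Cmax,ss = C₀·R = 28 × 4/3 ≈ 37.333 mg/L.
Steady-state trough Cmin,ss = Cmax,ss·f ≈ 37.333 × 0.25 ≈ 9.333 mg/L.

9.3 mg/L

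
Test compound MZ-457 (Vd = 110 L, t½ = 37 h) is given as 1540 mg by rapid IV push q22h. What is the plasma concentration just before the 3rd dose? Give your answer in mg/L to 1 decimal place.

f = (1/2)^(τ/t½) = (1/2)^(22/37) ≈ 0.6622.
C₀ = D/Vd = 1540/110 ≈ 14.000 mg/L.
Before the 3rd dose, 2 doses have been given. Superposition: Cmin = C₀·(f + f²).
≈ 14.000 × (0.6622 + 0.4385) ≈ 14.000 × 1.1007 ≈ 15.410 mg/L.

15.4 mg/L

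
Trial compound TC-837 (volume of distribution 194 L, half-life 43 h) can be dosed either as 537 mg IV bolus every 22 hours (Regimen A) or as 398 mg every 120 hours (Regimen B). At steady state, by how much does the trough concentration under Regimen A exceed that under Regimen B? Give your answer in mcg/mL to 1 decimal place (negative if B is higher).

Regimen A: f = (1/2)^(22/43) ≈ 0.7014; Cmin,ss = (537/194)·f/(1−f) ≈ 6.502 mcg/mL.
Regimen B: f = (1/2)^(120/43) ≈ 0.1445; Cmin,ss = (398/194)·f/(1−f) ≈ 0.347 mcg/mL.
Difference ≈ 6.502 − 0.347 ≈ 6.155 mcg/mL.

6.2 mcg/mL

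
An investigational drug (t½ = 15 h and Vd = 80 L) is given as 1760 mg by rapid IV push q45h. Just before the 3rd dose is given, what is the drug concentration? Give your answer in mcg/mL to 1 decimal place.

3.1 mcg/mL

f = (1/2)^(τ/t½) = (1/2)^(45/15) ≈ 0.1250.
C₀ = D/Vd = 1760/80 ≈ 22.000 mcg/mL.
Before the 3rd dose, 2 doses have been given. Superposition: Cmin = C₀·(f + f²).
≈ 22.000 × (0.1250 + 0.0156) ≈ 22.000 × 0.1406 ≈ 3.093 mcg/mL.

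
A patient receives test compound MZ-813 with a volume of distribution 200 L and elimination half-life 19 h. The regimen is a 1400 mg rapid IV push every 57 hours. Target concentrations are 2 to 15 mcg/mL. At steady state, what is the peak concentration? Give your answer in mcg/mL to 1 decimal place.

8.0 mcg/mL

The dosing interval is 3 half-lives, so f = 2^(−3) = 0.125.
Accumulation ratio R = 1/(1 − f) = 1/0.875 = 8/7.
Single-dose peak C₀ = D/Vd = 1400/200 = 7 mcg/mL.
Steady-state peak Cmax,ss = C₀·R = 7 × 8/7 ≈ 8.000 mcg/mL.
Peak 8.0 mcg/mL vs MTC 15 mcg/mL: below toxic threshold.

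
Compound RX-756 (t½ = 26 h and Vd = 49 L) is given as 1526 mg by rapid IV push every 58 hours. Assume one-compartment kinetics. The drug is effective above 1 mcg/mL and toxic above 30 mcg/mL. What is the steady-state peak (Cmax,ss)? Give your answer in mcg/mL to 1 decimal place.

τ/t½ = 58/26 ≈ 2.2308, so fraction remaining f = (1/2)^(58/26) ≈ 0.2130.
At steady state, accumulation factor R = 1/(1 − e^(−kτ)) ≈ 1.2706.
Each bolus raises the concentration by D/Vd = 1526/49 ≈ 31.143 mcg/mL.
Steady-state peak Cmax,ss = C₀·R ≈ 31.143 × 1.2706 ≈ 39.570 mcg/mL.
Peak 39.6 mcg/mL vs MTC 30 mcg/mL: exceeds toxic threshold.

39.6 mcg/mL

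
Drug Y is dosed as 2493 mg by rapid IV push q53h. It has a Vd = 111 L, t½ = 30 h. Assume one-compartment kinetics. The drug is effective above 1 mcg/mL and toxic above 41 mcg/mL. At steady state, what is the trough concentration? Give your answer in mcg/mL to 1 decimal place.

τ/t½ = 53/30 ≈ 1.7667, so fraction remaining f = (1/2)^(53/30) ≈ 0.2939.
Accumulation ratio R = 1/(1 − f) ≈ 1/0.7061 ≈ 1.4162.
Single-dose peak C₀ = D/Vd = 2493/111 ≈ 22.459 mcg/mL.
Cmax,ss = C₀/(1 − f) ≈ 22.459/0.7061 ≈ 31.807 mcg/mL.
Steady-state trough Cmin,ss = Cmax,ss·f ≈ 31.807 × 0.2939 ≈ 9.348 mcg/mL.
Trough 9.3 mcg/mL vs MEC 1 mcg/mL: adequate.

9.3 mcg/mL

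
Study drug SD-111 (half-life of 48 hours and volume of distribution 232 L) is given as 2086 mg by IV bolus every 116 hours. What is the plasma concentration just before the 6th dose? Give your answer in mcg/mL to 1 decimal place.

2.1 mcg/mL

f = (1/2)^(τ/t½) = (1/2)^(116/48) ≈ 0.1873.
C₀ = D/Vd = 2086/232 ≈ 8.991 mcg/mL.
Before the 6th dose, 5 doses have been given. Superposition: Cmin = C₀·(f + f² + … + f^5).
≈ 8.991 × (0.1873 + 0.0351 + 0.0066 + 0.0012 + 0.0002) ≈ 8.991 × 0.2304 ≈ 2.072 mcg/mL.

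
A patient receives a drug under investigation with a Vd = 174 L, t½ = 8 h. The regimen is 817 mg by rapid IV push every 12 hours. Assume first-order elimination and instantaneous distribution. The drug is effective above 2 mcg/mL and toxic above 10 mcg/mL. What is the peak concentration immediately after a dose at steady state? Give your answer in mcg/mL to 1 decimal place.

7.3 mcg/mL

k = ln2/t½ = ln2/8 ≈ 0.086643 h⁻¹; fraction remaining f = e^(−kτ) = e^(−0.086643×12) ≈ 0.3536.
Accumulation ratio R = 1/(1 − f) ≈ 1/0.6464 ≈ 1.5470.
Each bolus raises the concentration by D/Vd = 817/174 ≈ 4.695 mcg/mL.
Steady-state peak Cmax,ss = C₀·R ≈ 4.695 × 1.5470 ≈ 7.263 mcg/mL.
Peak 7.3 mcg/mL vs MTC 10 mcg/mL: below toxic threshold.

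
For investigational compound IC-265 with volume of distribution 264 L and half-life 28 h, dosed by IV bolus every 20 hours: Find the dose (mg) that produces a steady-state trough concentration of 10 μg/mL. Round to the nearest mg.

1691 mg

τ/t½ = 20/28 ≈ 0.71429, so f = (1/2)^(20/28) ≈ 0.609507.
Cmin,ss = (D/Vd)·f/(1−f), so D = Cmin,ss·Vd·(1−f)/f.
D = 10 × 264 × (1−f)/f ≈ 10 × 264 × 0.64067 ≈ 1691.37 mg.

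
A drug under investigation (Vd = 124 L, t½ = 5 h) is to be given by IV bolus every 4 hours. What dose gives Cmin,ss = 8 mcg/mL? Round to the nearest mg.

τ/t½ = 4/5 ≈ 0.8, so f = (1/2)^(4/5) ≈ 0.574349.
Cmin,ss = (D/Vd)·f/(1−f), so D = Cmin,ss·Vd·(1−f)/f.
D = 8 × 124 × (1−f)/f ≈ 8 × 124 × 0.74110 ≈ 735.17 mg.

735 mg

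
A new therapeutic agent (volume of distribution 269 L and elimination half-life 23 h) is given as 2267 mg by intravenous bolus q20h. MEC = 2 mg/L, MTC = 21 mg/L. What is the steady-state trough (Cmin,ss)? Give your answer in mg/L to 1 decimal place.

10.2 mg/L

Over one 20-h interval, 20/23 ≈ 0.86957 half-lives elapse, leaving f ≈ 0.5473 of each dose.
Each bolus raises the concentration by D/Vd = 2267/269 ≈ 8.428 mg/L.
Steady-state trough Cmin,ss = C₀·f/(1−f) ≈ 8.428 × 0.5473/0.4527 ≈ 10.189 mg/L.
Trough 10.2 mg/L vs MEC 2 mg/L: adequate.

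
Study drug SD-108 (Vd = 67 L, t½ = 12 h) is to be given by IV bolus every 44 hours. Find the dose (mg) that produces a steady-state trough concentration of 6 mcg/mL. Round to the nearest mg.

τ/t½ = 44/12 ≈ 3.6667, so f = (1/2)^(44/12) ≈ 0.078745.
Cmin,ss = (D/Vd)·f/(1−f), so D = Cmin,ss·Vd·(1−f)/f.
D = 6 × 67 × (1−f)/f ≈ 6 × 67 × 11.69922 ≈ 4703.09 mg.

4703 mg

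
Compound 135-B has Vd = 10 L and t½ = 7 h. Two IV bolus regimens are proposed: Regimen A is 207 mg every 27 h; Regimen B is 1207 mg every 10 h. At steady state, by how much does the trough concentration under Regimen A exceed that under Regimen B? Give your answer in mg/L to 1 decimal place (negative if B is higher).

-69.8 mg/L

Regimen A: f = (1/2)^(27/7) ≈ 0.0690; Cmin,ss = (207/10)·f/(1−f) ≈ 1.534 mg/L.
Regimen B: f = (1/2)^(10/7) ≈ 0.3715; Cmin,ss = (1207/10)·f/(1−f) ≈ 71.345 mg/L.
Difference ≈ 1.534 − 71.345 ≈ -69.811 mg/L.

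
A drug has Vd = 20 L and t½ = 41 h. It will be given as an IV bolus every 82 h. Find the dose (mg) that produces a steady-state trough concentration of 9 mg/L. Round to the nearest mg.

τ/t½ = 82/41 ≈ 2, so f = (1/2)^(82/41) ≈ 0.250000.
Cmin,ss = (D/Vd)·f/(1−f), so D = Cmin,ss·Vd·(1−f)/f.
D = 9 × 20 × (1−f)/f ≈ 9 × 20 × 3.00000 ≈ 540.00 mg.

540 mg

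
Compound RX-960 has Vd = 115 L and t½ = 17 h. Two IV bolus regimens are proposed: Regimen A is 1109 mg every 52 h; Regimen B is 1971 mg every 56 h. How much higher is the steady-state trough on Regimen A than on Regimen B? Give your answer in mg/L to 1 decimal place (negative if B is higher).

Regimen A: f = (1/2)^(52/17) ≈ 0.1200; Cmin,ss = (1109/115)·f/(1−f) ≈ 1.315 mg/L.
Regimen B: f = (1/2)^(56/17) ≈ 0.1019; Cmin,ss = (1971/115)·f/(1−f) ≈ 1.945 mg/L.
Difference ≈ 1.315 − 1.945 ≈ -0.630 mg/L.

-0.6 mg/L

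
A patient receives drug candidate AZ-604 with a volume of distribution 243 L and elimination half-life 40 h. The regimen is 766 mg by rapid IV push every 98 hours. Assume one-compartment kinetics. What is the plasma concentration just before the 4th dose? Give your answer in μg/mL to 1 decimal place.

f = (1/2)^(τ/t½) = (1/2)^(98/40) ≈ 0.1830.
C₀ = D/Vd = 766/243 ≈ 3.152 μg/mL.
Before the 4th dose, 3 doses have been given. Superposition: Cmin = C₀·(f + f² + … + f^3).
≈ 3.152 × (0.1830 + 0.0335 + 0.0061) ≈ 3.152 × 0.2226 ≈ 0.702 μg/mL.

0.7 μg/mL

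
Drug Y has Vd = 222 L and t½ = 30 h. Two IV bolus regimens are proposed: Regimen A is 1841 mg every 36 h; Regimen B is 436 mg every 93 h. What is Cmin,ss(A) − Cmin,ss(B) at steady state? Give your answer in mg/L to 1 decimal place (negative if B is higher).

Regimen A: f = (1/2)^(36/30) ≈ 0.4353; Cmin,ss = (1841/222)·f/(1−f) ≈ 6.393 mg/L.
Regimen B: f = (1/2)^(93/30) ≈ 0.1166; Cmin,ss = (436/222)·f/(1−f) ≈ 0.259 mg/L.
Difference ≈ 6.393 − 0.259 ≈ 6.134 mg/L.

6.1 mg/L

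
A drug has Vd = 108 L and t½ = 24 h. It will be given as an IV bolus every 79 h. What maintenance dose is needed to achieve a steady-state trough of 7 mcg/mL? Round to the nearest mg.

6647 mg

τ/t½ = 79/24 ≈ 3.2917, so f = (1/2)^(79/24) ≈ 0.102120.
Cmin,ss = (D/Vd)·f/(1−f), so D = Cmin,ss·Vd·(1−f)/f.
D = 7 × 108 × (1−f)/f ≈ 7 × 108 × 8.79240 ≈ 6647.05 mg.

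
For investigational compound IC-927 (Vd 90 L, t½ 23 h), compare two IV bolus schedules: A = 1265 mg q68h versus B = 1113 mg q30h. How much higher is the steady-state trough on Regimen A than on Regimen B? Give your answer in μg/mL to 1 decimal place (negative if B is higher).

Regimen A: f = (1/2)^(68/23) ≈ 0.1288; Cmin,ss = (1265/90)·f/(1−f) ≈ 2.078 μg/mL.
Regimen B: f = (1/2)^(30/23) ≈ 0.4049; Cmin,ss = (1113/90)·f/(1−f) ≈ 8.414 μg/mL.
Difference ≈ 2.078 − 8.414 ≈ -6.336 μg/mL.

-6.3 μg/mL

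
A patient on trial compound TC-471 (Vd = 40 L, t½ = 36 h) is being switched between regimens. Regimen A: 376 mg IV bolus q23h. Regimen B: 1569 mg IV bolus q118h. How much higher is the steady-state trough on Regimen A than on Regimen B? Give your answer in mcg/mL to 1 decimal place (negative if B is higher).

12.4 mcg/mL

Regimen A: f = (1/2)^(23/36) ≈ 0.6422; Cmin,ss = (376/40)·f/(1−f) ≈ 16.872 mcg/mL.
Regimen B: f = (1/2)^(118/36) ≈ 0.1031; Cmin,ss = (1569/40)·f/(1−f) ≈ 4.509 mcg/mL.
Difference ≈ 16.872 − 4.509 ≈ 12.363 mcg/mL.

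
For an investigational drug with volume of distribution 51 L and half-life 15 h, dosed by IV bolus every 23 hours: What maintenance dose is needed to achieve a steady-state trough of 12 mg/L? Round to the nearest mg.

1159 mg

τ/t½ = 23/15 ≈ 1.5333, so f = (1/2)^(23/15) ≈ 0.345478.
Cmin,ss = (D/Vd)·f/(1−f), so D = Cmin,ss·Vd·(1−f)/f.
D = 12 × 51 × (1−f)/f ≈ 12 × 51 × 1.89454 ≈ 1159.46 mg.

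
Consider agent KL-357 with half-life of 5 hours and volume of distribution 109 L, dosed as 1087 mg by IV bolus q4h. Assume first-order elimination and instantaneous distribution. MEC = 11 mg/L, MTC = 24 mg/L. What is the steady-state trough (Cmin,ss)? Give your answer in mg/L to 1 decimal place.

13.5 mg/L

τ/t½ = 4/5 ≈ 0.8, so fraction remaining f = (1/2)^(4/5) ≈ 0.5743.
Accumulation ratio R = 1/(1 − f) ≈ 1/0.4257 ≈ 2.3491.
Each bolus raises the concentration by D/Vd = 1087/109 ≈ 9.972 mg/L.
Steady-state peak Cmax,ss = C₀·R ≈ 9.972 × 2.3491 ≈ 23.425 mg/L.
One interval later, Cmin,ss = Cmax,ss·e^(−kτ) ≈ 23.425 × 0.5743 ≈ 13.453 mg/L.
Trough 13.5 mg/L vs MEC 11 mg/L: adequate.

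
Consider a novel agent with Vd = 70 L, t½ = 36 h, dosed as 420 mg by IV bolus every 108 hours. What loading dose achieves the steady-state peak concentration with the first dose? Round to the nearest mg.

f = (1/2)^(108/36) ≈ 0.125000; accumulation ratio R = 1/(1−f) ≈ 1.14286.
Loading dose to hit Cmax,ss on first dose: D_load = D_maint·R ≈ 420 × 1.14286 ≈ 480.00 mg.

480 mg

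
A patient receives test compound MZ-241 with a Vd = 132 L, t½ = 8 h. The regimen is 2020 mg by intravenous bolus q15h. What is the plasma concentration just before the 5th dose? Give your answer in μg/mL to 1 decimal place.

5.7 μg/mL

f = (1/2)^(τ/t½) = (1/2)^(15/8) ≈ 0.2726.
C₀ = D/Vd = 2020/132 ≈ 15.303 μg/mL.
Before the 5th dose, 4 doses have been given. Superposition: Cmin = C₀·(f + f² + … + f^4).
≈ 15.303 × (0.2726 + 0.0743 + 0.0203 + 0.0055) ≈ 15.303 × 0.3727 ≈ 5.703 μg/mL.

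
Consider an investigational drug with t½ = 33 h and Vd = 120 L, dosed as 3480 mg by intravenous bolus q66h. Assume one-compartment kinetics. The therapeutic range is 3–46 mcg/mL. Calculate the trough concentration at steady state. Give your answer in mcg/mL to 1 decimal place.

τ = 66 h = 2 half-lives, so f = (1/2)^2 = 0.25.
Accumulation ratio R = 1/(1 − f) = 1/0.75 = 4/3.
Single-dose peak C₀ = D/Vd = 3480/120 = 29 mcg/mL.
Steady-state peak Cmax,ss = C₀·R = 29 × 4/3 ≈ 38.667 mcg/mL.
Steady-state trough Cmin,ss = Cmax,ss·f ≈ 38.667 × 0.25 ≈ 9.667 mcg/mL.
Trough 9.7 mcg/mL vs MEC 3 mcg/mL: adequate.

9.7 mcg/mL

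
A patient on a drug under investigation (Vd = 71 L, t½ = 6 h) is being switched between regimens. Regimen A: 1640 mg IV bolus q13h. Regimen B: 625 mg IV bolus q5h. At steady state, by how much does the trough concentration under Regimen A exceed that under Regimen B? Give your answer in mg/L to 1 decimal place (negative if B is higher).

-4.6 mg/L

Regimen A: f = (1/2)^(13/6) ≈ 0.2227; Cmin,ss = (1640/71)·f/(1−f) ≈ 6.618 mg/L.
Regimen B: f = (1/2)^(5/6) ≈ 0.5612; Cmin,ss = (625/71)·f/(1−f) ≈ 11.258 mg/L.
Difference ≈ 6.618 − 11.258 ≈ -4.640 mg/L.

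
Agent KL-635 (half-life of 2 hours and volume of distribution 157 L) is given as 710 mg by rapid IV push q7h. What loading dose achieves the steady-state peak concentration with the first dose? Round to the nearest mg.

779 mg

f = (1/2)^(7/2) ≈ 0.088388; accumulation ratio R = 1/(1−f) ≈ 1.09696.
Loading dose to hit Cmax,ss on first dose: D_load = D_maint·R ≈ 710 × 1.09696 ≈ 778.84 mg.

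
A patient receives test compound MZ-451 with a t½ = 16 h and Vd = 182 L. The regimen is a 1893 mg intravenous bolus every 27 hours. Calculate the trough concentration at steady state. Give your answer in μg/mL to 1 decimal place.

4.7 μg/mL

Over one 27-h interval, 27/16 ≈ 1.6875 half-lives elapse, leaving f ≈ 0.3105 of each dose.
Each bolus raises the concentration by D/Vd = 1893/182 ≈ 10.401 μg/mL.
Steady-state trough Cmin,ss = C₀·f/(1−f) ≈ 10.401 × 0.3105/0.6895 ≈ 4.684 μg/mL.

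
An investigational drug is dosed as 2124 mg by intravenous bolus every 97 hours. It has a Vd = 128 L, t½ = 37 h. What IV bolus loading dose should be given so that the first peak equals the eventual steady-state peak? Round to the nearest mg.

2536 mg

f = (1/2)^(97/37) ≈ 0.162485; accumulation ratio R = 1/(1−f) ≈ 1.19401.
Loading dose to hit Cmax,ss on first dose: D_load = D_maint·R ≈ 2124 × 1.19401 ≈ 2536.08 mg.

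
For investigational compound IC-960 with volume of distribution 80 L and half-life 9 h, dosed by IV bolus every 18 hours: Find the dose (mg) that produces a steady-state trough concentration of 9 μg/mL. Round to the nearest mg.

τ/t½ = 18/9 ≈ 2, so f = (1/2)^(18/9) ≈ 0.250000.
Cmin,ss = (D/Vd)·f/(1−f), so D = Cmin,ss·Vd·(1−f)/f.
D = 9 × 80 × (1−f)/f ≈ 9 × 80 × 3.00000 ≈ 2160.00 mg.

2160 mg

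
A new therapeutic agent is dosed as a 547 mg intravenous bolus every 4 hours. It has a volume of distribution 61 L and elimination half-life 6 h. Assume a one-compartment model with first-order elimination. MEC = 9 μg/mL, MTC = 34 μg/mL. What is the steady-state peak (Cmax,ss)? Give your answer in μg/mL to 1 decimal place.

24.2 μg/mL

k = ln2/t½ = ln2/6 ≈ 0.115525 h⁻¹; fraction remaining f = e^(−kτ) = e^(−0.115525×4) ≈ 0.6300.
Accumulation ratio R = 1/(1 − f) ≈ 1/0.3700 ≈ 2.7027.
Single-dose peak C₀ = D/Vd = 547/61 ≈ 8.967 μg/mL.
Cmax,ss = C₀/(1 − f) ≈ 8.967/0.3700 ≈ 24.235 μg/mL.
Peak 24.2 μg/mL vs MTC 34 μg/mL: below toxic threshold.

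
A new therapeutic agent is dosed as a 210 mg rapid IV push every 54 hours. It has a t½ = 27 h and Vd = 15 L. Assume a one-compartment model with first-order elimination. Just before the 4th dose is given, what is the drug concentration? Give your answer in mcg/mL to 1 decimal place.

4.6 mcg/mL

f = (1/2)^(τ/t½) = (1/2)^(54/27) ≈ 0.2500.
C₀ = D/Vd = 210/15 ≈ 14.000 mcg/mL.
Before the 4th dose, 3 doses have been given. Superposition: Cmin = C₀·(f + f² + … + f^3).
≈ 14.000 × (0.2500 + 0.0625 + 0.0156) ≈ 14.000 × 0.3281 ≈ 4.593 mcg/mL.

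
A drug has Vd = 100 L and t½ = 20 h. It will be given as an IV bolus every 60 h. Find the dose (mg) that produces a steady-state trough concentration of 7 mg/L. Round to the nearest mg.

τ/t½ = 60/20 ≈ 3, so f = (1/2)^(60/20) ≈ 0.125000.
Cmin,ss = (D/Vd)·f/(1−f), so D = Cmin,ss·Vd·(1−f)/f.
D = 7 × 100 × (1−f)/f ≈ 7 × 100 × 7.00000 ≈ 4900.00 mg.

4900 mg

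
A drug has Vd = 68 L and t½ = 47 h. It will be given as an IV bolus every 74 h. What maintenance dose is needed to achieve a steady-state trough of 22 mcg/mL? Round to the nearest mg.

τ/t½ = 74/47 ≈ 1.5745, so f = (1/2)^(74/47) ≈ 0.335767.
Cmin,ss = (D/Vd)·f/(1−f), so D = Cmin,ss·Vd·(1−f)/f.
D = 22 × 68 × (1−f)/f ≈ 22 × 68 × 1.97826 ≈ 2959.48 mg.

2959 mg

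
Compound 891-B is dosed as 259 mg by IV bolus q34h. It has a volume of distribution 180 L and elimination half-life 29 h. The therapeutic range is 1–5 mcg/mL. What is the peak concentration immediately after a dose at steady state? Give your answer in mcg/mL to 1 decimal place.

2.6 mcg/mL

τ/t½ = 34/29 ≈ 1.1724, so fraction remaining f = (1/2)^(34/29) ≈ 0.4437.
At steady state, accumulation factor R = 1/(1 − e^(−kτ)) ≈ 1.7976.
Each bolus raises the concentration by D/Vd = 259/180 ≈ 1.439 mcg/mL.
Steady-state peak Cmax,ss = C₀·R ≈ 1.439 × 1.7976 ≈ 2.587 mcg/mL.
Peak 2.6 mcg/mL vs MTC 5 mcg/mL: below toxic threshold.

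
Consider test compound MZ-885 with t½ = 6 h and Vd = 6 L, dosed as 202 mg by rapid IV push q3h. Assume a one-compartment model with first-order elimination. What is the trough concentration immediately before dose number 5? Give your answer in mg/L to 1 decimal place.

61.0 mg/L

f = (1/2)^(τ/t½) = (1/2)^(3/6) ≈ 0.7071.
C₀ = D/Vd = 202/6 ≈ 33.667 mg/L.
Before the 5th dose, 4 doses have been given. Superposition: Cmin = C₀·(f + f² + … + f^4).
≈ 33.667 × (0.7071 + 0.5000 + 0.3535 + 0.2500) ≈ 33.667 × 1.8106 ≈ 60.957 mg/L.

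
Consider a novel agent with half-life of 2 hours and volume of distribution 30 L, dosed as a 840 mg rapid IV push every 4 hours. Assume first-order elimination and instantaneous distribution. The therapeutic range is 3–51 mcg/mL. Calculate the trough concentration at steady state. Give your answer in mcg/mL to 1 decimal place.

9.3 mcg/mL

τ = 4 h = 2 half-lives, so f = (1/2)^2 = 0.25.
At steady state, R = 1/(1 − 0.25) = 4/3.
Single-dose peak C₀ = D/Vd = 840/30 = 28 mcg/mL.
Steady-state peak Cmax,ss = C₀·R = 28 × 4/3 ≈ 37.333 mcg/mL.
Steady-state trough Cmin,ss = Cmax,ss·f ≈ 37.333 × 0.25 ≈ 9.333 mcg/mL.
Trough 9.3 mcg/mL vs MEC 3 mcg/mL: adequate.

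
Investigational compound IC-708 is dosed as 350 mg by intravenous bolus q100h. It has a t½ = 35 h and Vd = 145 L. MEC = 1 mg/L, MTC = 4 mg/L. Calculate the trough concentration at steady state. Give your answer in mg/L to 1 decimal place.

0.4 mg/L

k = ln2/t½ = ln2/35 ≈ 0.019804 h⁻¹; fraction remaining f = e^(−kτ) = e^(−0.019804×100) ≈ 0.1380.
At steady state, accumulation factor R = 1/(1 − e^(−kτ)) ≈ 1.1601.
Each bolus raises the concentration by D/Vd = 350/145 ≈ 2.414 mg/L.
Cmax,ss = C₀/(1 − f) ≈ 2.414/0.8620 ≈ 2.800 mg/L.
Steady-state trough Cmin,ss = Cmax,ss·f ≈ 2.800 × 0.1380 ≈ 0.386 mg/L.
Trough 0.4 mg/L vs MEC 1 mg/L: subtherapeutic.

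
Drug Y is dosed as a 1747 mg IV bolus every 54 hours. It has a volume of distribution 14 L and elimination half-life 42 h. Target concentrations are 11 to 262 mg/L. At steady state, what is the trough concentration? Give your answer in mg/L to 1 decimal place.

86.8 mg/L

k = ln2/t½ = ln2/42 ≈ 0.016504 h⁻¹; fraction remaining f = e^(−kτ) = e^(−0.016504×54) ≈ 0.4102.
Each bolus raises the concentration by D/Vd = 1747/14 ≈ 124.786 mg/L.
Steady-state trough Cmin,ss = C₀·f/(1−f) ≈ 124.786 × 0.4102/0.5898 ≈ 86.787 mg/L.
Trough 86.8 mg/L vs MEC 11 mg/L: adequate.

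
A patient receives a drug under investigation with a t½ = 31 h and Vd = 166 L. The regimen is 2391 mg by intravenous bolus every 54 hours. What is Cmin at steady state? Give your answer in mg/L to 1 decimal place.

6.1 mg/L

Over one 54-h interval, 54/31 ≈ 1.7419 half-lives elapse, leaving f ≈ 0.2990 of each dose.
Accumulation ratio R = 1/(1 − f) ≈ 1/0.7010 ≈ 1.4265.
Single-dose peak C₀ = D/Vd = 2391/166 ≈ 14.404 mg/L.
Cmax,ss = C₀/(1 − f) ≈ 14.404/0.7010 ≈ 20.548 mg/L.
One interval later, Cmin,ss = Cmax,ss·e^(−kτ) ≈ 20.548 × 0.2990 ≈ 6.144 mg/L.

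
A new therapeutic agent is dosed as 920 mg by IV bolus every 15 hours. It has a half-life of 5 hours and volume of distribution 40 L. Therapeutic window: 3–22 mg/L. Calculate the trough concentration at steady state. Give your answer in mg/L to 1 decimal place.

3.3 mg/L

The dosing interval is 3 half-lives, so f = 2^(−3) = 0.125.
At steady state, R = 1/(1 − 0.125) = 8/7.
Single-dose peak C₀ = D/Vd = 920/40 = 23 mg/L.
Steady-state peak Cmax,ss = C₀·R = 23 × 8/7 ≈ 26.286 mg/L.
Steady-state trough Cmin,ss = Cmax,ss·f ≈ 26.286 × 0.125 ≈ 3.286 mg/L.
Trough 3.3 mg/L vs MEC 3 mg/L: adequate.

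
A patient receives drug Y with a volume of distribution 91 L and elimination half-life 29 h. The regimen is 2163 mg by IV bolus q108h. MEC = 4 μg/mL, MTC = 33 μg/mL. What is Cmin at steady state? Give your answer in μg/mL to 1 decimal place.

1.9 μg/mL

Over one 108-h interval, 108/29 ≈ 3.7241 half-lives elapse, leaving f ≈ 0.0757 of each dose.
Each bolus raises the concentration by D/Vd = 2163/91 ≈ 23.769 μg/mL.
Steady-state trough Cmin,ss = C₀·f/(1−f) ≈ 23.769 × 0.0757/0.9243 ≈ 1.947 μg/mL.
Trough 1.9 μg/mL vs MEC 4 μg/mL: subtherapeutic.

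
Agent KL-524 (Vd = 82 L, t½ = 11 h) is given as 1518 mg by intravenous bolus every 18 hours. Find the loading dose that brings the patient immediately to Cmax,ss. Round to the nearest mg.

f = (1/2)^(18/11) ≈ 0.321666; accumulation ratio R = 1/(1−f) ≈ 1.47420.
Loading dose to hit Cmax,ss on first dose: D_load = D_maint·R ≈ 1518 × 1.47420 ≈ 2237.84 mg.

2238 mg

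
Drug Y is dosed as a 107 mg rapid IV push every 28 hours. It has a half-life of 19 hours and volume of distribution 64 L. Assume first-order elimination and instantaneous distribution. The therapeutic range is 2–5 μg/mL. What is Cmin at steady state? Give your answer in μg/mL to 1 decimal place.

k = ln2/t½ = ln2/19 ≈ 0.036481 h⁻¹; fraction remaining f = e^(−kτ) = e^(−0.036481×28) ≈ 0.3601.
Each bolus raises the concentration by D/Vd = 107/64 ≈ 1.672 μg/mL.
Steady-state trough Cmin,ss = C₀·f/(1−f) ≈ 1.672 × 0.3601/0.6399 ≈ 0.941 μg/mL.
Trough 0.9 μg/mL vs MEC 2 μg/mL: subtherapeutic.

0.9 μg/mL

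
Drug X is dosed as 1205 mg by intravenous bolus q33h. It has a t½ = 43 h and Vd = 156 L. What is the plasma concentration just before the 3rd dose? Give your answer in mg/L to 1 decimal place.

7.2 mg/L

f = (1/2)^(τ/t½) = (1/2)^(33/43) ≈ 0.5875.
C₀ = D/Vd = 1205/156 ≈ 7.724 mg/L.
Before the 3rd dose, 2 doses have been given. Superposition: Cmin = C₀·(f + f²).
≈ 7.724 × (0.5875 + 0.3452) ≈ 7.724 × 0.9327 ≈ 7.204 mg/L.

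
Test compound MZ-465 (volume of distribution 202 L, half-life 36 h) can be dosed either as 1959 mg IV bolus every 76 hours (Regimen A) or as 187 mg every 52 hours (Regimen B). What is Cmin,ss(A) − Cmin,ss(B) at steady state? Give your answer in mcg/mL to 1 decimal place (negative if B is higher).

Regimen A: f = (1/2)^(76/36) ≈ 0.2315; Cmin,ss = (1959/202)·f/(1−f) ≈ 2.921 mcg/mL.
Regimen B: f = (1/2)^(52/36) ≈ 0.3674; Cmin,ss = (187/202)·f/(1−f) ≈ 0.538 mcg/mL.
Difference ≈ 2.921 − 0.538 ≈ 2.383 mcg/mL.

2.4 mcg/mL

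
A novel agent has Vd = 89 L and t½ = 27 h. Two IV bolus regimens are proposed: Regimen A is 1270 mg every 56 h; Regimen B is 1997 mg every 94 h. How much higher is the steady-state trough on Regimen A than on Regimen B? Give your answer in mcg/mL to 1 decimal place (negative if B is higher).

2.2 mcg/mL

Regimen A: f = (1/2)^(56/27) ≈ 0.2375; Cmin,ss = (1270/89)·f/(1−f) ≈ 4.445 mcg/mL.
Regimen B: f = (1/2)^(94/27) ≈ 0.0895; Cmin,ss = (1997/89)·f/(1−f) ≈ 2.206 mcg/mL.
Difference ≈ 4.445 − 2.206 ≈ 2.239 mcg/mL.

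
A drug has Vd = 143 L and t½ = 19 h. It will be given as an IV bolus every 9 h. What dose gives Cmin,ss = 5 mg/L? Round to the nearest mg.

278 mg

τ/t½ = 9/19 ≈ 0.47368, so f = (1/2)^(9/19) ≈ 0.720123.
Cmin,ss = (D/Vd)·f/(1−f), so D = Cmin,ss·Vd·(1−f)/f.
D = 5 × 143 × (1−f)/f ≈ 5 × 143 × 0.38865 ≈ 277.88 mg.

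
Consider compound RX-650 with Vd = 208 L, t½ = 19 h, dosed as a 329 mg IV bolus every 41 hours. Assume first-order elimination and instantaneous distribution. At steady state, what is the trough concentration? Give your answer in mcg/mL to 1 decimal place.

k = ln2/t½ = ln2/19 ≈ 0.036481 h⁻¹; fraction remaining f = e^(−kτ) = e^(−0.036481×41) ≈ 0.2241.
Accumulation ratio R = 1/(1 − f) ≈ 1/0.7759 ≈ 1.2888.
Each bolus raises the concentration by D/Vd = 329/208 ≈ 1.582 mcg/mL.
Cmax,ss = C₀/(1 − f) ≈ 1.582/0.7759 ≈ 2.039 mcg/mL.
Steady-state trough Cmin,ss = Cmax,ss·f ≈ 2.039 × 0.2241 ≈ 0.457 mcg/mL.

0.5 mcg/mL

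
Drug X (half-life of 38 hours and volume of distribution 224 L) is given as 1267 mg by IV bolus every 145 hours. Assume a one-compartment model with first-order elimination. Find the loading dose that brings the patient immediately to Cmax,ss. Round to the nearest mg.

1364 mg

f = (1/2)^(145/38) ≈ 0.071012; accumulation ratio R = 1/(1−f) ≈ 1.07644.
Loading dose to hit Cmax,ss on first dose: D_load = D_maint·R ≈ 1267 × 1.07644 ≈ 1363.85 mg.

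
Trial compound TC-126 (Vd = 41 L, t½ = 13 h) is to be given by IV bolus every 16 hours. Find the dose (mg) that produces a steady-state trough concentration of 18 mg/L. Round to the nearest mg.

τ/t½ = 16/13 ≈ 1.2308, so f = (1/2)^(16/13) ≈ 0.426090.
Cmin,ss = (D/Vd)·f/(1−f), so D = Cmin,ss·Vd·(1−f)/f.
D = 18 × 41 × (1−f)/f ≈ 18 × 41 × 1.34692 ≈ 994.03 mg.

994 mg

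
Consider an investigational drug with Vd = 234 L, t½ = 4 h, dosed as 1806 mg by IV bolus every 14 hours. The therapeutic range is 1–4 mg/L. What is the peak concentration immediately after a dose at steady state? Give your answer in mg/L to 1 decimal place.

8.5 mg/L

Over one 14-h interval, 14/4 ≈ 3.5 half-lives elapse, leaving f ≈ 0.0884 of each dose.
At steady state, accumulation factor R = 1/(1 − e^(−kτ)) ≈ 1.0970.
Single-dose peak C₀ = D/Vd = 1806/234 ≈ 7.718 mg/L.
Steady-state peak Cmax,ss = C₀·R ≈ 7.718 × 1.0970 ≈ 8.467 mg/L.
Peak 8.5 mg/L vs MTC 4 mg/L: exceeds toxic threshold.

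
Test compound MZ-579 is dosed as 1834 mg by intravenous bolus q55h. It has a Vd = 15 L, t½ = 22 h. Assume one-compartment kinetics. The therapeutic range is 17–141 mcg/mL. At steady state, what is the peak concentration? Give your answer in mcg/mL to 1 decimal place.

τ/t½ = 55/22 ≈ 2.5, so fraction remaining f = (1/2)^(55/22) ≈ 0.1768.
At steady state, accumulation factor R = 1/(1 − e^(−kτ)) ≈ 1.2148.
Each bolus raises the concentration by D/Vd = 1834/15 ≈ 122.267 mcg/mL.
Cmax,ss = C₀/(1 − f) ≈ 122.267/0.8232 ≈ 148.526 mcg/mL.
Peak 148.5 mcg/mL vs MTC 141 mcg/mL: exceeds toxic threshold.

148.5 mcg/mL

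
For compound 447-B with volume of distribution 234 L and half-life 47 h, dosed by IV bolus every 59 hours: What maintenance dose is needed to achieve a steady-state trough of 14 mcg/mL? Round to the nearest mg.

τ/t½ = 59/47 ≈ 1.2553, so f = (1/2)^(59/47) ≈ 0.418901.
Cmin,ss = (D/Vd)·f/(1−f), so D = Cmin,ss·Vd·(1−f)/f.
D = 14 × 234 × (1−f)/f ≈ 14 × 234 × 1.38720 ≈ 4544.47 mg.

4544 mg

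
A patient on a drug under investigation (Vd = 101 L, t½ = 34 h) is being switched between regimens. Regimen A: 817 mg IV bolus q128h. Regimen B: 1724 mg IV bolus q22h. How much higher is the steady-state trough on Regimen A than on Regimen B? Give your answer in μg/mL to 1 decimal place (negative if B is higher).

Regimen A: f = (1/2)^(128/34) ≈ 0.0736; Cmin,ss = (817/101)·f/(1−f) ≈ 0.643 μg/mL.
Regimen B: f = (1/2)^(22/34) ≈ 0.6386; Cmin,ss = (1724/101)·f/(1−f) ≈ 30.162 μg/mL.
Difference ≈ 0.643 − 30.162 ≈ -29.519 μg/mL.

-29.5 μg/mL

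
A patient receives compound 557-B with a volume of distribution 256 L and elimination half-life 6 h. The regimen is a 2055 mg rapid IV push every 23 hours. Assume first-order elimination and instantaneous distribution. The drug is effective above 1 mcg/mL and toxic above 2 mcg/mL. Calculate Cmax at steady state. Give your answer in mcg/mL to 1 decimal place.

τ/t½ = 23/6 ≈ 3.8333, so fraction remaining f = (1/2)^(23/6) ≈ 0.0702.
At steady state, accumulation factor R = 1/(1 − e^(−kτ)) ≈ 1.0755.
Each bolus raises the concentration by D/Vd = 2055/256 ≈ 8.027 mcg/mL.
Steady-state peak Cmax,ss = C₀·R ≈ 8.027 × 1.0755 ≈ 8.633 mcg/mL.
Peak 8.6 mcg/mL vs MTC 2 mcg/mL: exceeds toxic threshold.

8.6 mcg/mL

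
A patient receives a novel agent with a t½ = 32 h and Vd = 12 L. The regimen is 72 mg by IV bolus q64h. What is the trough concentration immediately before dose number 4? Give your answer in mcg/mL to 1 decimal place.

2.0 mcg/mL

f = (1/2)^(τ/t½) = (1/2)^(64/32) ≈ 0.2500.
C₀ = D/Vd = 72/12 ≈ 6.000 mcg/mL.
Before the 4th dose, 3 doses have been given. Superposition: Cmin = C₀·(f + f² + … + f^3).
≈ 6.000 × (0.2500 + 0.0625 + 0.0156) ≈ 6.000 × 0.3281 ≈ 1.969 mcg/mL.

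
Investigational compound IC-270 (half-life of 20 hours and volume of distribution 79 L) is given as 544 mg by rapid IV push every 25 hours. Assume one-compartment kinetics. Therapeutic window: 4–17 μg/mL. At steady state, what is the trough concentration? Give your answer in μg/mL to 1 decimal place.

5.0 μg/mL

Over one 25-h interval, 25/20 ≈ 1.25 half-lives elapse, leaving f ≈ 0.4204 of each dose.
Accumulation ratio R = 1/(1 − f) ≈ 1/0.5796 ≈ 1.7253.
Each bolus raises the concentration by D/Vd = 544/79 ≈ 6.886 μg/mL.
Cmax,ss = C₀/(1 − f) ≈ 6.886/0.5796 ≈ 11.881 μg/mL.
One interval later, Cmin,ss = Cmax,ss·e^(−kτ) ≈ 11.881 × 0.4204 ≈ 4.995 μg/mL.
Trough 5.0 μg/mL vs MEC 4 μg/mL: adequate.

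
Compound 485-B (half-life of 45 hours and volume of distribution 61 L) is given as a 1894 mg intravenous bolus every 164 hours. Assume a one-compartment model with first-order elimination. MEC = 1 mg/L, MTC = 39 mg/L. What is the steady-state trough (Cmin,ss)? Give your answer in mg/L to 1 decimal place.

2.7 mg/L

τ/t½ = 164/45 ≈ 3.6444, so fraction remaining f = (1/2)^(164/45) ≈ 0.0800.
Single-dose peak C₀ = D/Vd = 1894/61 ≈ 31.049 mg/L.
Steady-state trough Cmin,ss = C₀·f/(1−f) ≈ 31.049 × 0.0800/0.9200 ≈ 2.700 mg/L.
Trough 2.7 mg/L vs MEC 1 mg/L: adequate.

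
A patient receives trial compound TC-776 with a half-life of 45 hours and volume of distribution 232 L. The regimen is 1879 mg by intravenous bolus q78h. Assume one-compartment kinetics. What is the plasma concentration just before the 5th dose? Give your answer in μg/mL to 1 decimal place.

f = (1/2)^(τ/t½) = (1/2)^(78/45) ≈ 0.3008.
C₀ = D/Vd = 1879/232 ≈ 8.099 μg/mL.
Before the 5th dose, 4 doses have been given. Superposition: Cmin = C₀·(f + f² + … + f^4).
≈ 8.099 × (0.3008 + 0.0905 + 0.0272 + 0.0082) ≈ 8.099 × 0.4267 ≈ 3.456 μg/mL.

3.5 μg/mL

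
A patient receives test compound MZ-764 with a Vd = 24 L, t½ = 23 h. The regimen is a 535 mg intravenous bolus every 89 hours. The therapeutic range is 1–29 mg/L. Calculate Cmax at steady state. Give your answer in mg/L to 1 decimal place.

Over one 89-h interval, 89/23 ≈ 3.8696 half-lives elapse, leaving f ≈ 0.0684 of each dose.
Accumulation ratio R = 1/(1 − f) ≈ 1/0.9316 ≈ 1.0734.
Single-dose peak C₀ = D/Vd = 535/24 ≈ 22.292 mg/L.
Steady-state peak Cmax,ss = C₀·R ≈ 22.292 × 1.0734 ≈ 23.928 mg/L.
Peak 23.9 mg/L vs MTC 29 mg/L: below toxic threshold.

23.9 mg/L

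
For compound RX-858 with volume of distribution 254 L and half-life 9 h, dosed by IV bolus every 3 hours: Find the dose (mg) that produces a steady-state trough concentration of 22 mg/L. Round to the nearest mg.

1452 mg

τ/t½ = 3/9 ≈ 0.33333, so f = (1/2)^(3/9) ≈ 0.793701.
Cmin,ss = (D/Vd)·f/(1−f), so D = Cmin,ss·Vd·(1−f)/f.
D = 22 × 254 × (1−f)/f ≈ 22 × 254 × 0.25992 ≈ 1452.43 mg.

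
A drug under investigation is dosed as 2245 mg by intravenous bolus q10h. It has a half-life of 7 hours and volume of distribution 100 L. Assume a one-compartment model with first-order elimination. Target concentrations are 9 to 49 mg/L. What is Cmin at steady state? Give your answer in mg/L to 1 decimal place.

k = ln2/t½ = ln2/7 ≈ 0.099021 h⁻¹; fraction remaining f = e^(−kτ) = e^(−0.099021×10) ≈ 0.3715.
Accumulation ratio R = 1/(1 − f) ≈ 1/0.6285 ≈ 1.5911.
Single-dose peak C₀ = D/Vd = 2245/100 ≈ 22.450 mg/L.
Steady-state peak Cmax,ss = C₀·R ≈ 22.450 × 1.5911 ≈ 35.720 mg/L.
One interval later, Cmin,ss = Cmax,ss·e^(−kτ) ≈ 35.720 × 0.3715 ≈ 13.270 mg/L.
Trough 13.3 mg/L vs MEC 9 mg/L: adequate.

13.3 mg/L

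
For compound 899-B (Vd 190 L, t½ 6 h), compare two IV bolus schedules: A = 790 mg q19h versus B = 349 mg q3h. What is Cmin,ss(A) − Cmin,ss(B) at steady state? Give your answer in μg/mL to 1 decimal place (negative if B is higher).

Regimen A: f = (1/2)^(19/6) ≈ 0.1114; Cmin,ss = (790/190)·f/(1−f) ≈ 0.521 μg/mL.
Regimen B: f = (1/2)^(3/6) ≈ 0.7071; Cmin,ss = (349/190)·f/(1−f) ≈ 4.434 μg/mL.
Difference ≈ 0.521 − 4.434 ≈ -3.913 μg/mL.

-3.9 μg/mL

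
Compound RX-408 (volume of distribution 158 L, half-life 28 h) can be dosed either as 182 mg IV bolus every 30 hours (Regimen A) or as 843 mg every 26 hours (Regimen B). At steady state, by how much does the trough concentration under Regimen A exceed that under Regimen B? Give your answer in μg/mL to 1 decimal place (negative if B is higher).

-4.9 μg/mL

Regimen A: f = (1/2)^(30/28) ≈ 0.4758; Cmin,ss = (182/158)·f/(1−f) ≈ 1.046 μg/mL.
Regimen B: f = (1/2)^(26/28) ≈ 0.5254; Cmin,ss = (843/158)·f/(1−f) ≈ 5.907 μg/mL.
Difference ≈ 1.046 − 5.907 ≈ -4.861 μg/mL.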